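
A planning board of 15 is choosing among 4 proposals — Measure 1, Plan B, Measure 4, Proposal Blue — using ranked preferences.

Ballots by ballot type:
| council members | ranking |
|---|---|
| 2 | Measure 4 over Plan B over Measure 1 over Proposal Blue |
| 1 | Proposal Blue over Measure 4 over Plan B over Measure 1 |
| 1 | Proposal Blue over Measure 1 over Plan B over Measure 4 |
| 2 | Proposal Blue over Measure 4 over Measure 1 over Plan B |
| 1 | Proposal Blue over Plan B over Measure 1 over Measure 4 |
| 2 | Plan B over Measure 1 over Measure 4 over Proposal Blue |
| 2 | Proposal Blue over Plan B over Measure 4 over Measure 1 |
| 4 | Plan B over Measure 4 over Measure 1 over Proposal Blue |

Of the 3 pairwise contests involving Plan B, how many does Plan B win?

3

Plan B against each rival (15 council members):
Plan B vs Measure 1: 12 to 3, Plan B.
Plan B vs Measure 4: 10 to 5, Plan B.
Plan B vs Proposal Blue: Plan B preferred on 2+2+4 = 8 ballots; Plan B wins 8–7.
Plan B beats Measure 1, Measure 4, Proposal Blue — 3 pairwise wins.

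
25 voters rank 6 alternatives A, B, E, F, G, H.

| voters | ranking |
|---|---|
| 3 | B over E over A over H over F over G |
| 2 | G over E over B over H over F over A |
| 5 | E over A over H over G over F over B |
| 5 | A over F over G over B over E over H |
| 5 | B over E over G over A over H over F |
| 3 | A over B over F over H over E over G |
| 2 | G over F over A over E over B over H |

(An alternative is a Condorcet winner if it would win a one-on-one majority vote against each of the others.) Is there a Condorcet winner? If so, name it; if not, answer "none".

Pairwise majorities:
A vs B: A preferred on 5+5+3+2 = 15 ballots; A wins 15–10.
A vs E: 10 to 15, E.
A vs F: 3+5+5+5+3 = 21 for A, 4 for F — A by 21–4.
A vs G: 3+5+5+3 = 16 for A, 9 for G — A by 16–9.
A vs H: 23 to 2, A.
B vs E: B preferred on 3+5+5+3 = 16 ballots; B wins 16–9.
B vs F: B preferred on 3+2+5+3 = 13 ballots; B wins 13–12.
B vs G: 11 to 14, G.
B vs H: 3+2+5+5+3+2 = 20 for B, 5 for H — B by 20–5.
E vs F: 3+2+5+5 = 15 for E, 10 for F — E by 15–10.
E vs G: 3+5+5+3 = 16 for E, 9 for G — E by 16–9.
E vs H: E preferred on 3+2+5+5+5+2 = 22 ballots; E wins 22–3.
F vs G: 11 to 14, G.
F vs H: F preferred on 5+3+2 = 10 ballots; H wins 15–10.
G vs H: G preferred on 2+5+5+2 = 14 ballots; G wins 14–11.
Each alternative drops at least one matchup (A loses to E; B loses to A; E loses to B; F loses to A; G loses to A; H loses to A); the cycle A → B → E → A rules out a Condorcet winner.

none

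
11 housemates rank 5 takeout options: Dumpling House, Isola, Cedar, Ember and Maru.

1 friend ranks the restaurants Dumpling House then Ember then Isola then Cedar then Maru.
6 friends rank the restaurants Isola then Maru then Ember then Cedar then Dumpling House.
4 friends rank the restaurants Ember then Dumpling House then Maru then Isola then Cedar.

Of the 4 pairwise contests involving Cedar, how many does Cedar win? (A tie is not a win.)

1

Cedar against each rival (11 friends):
Cedar vs Dumpling House: 6 for Cedar, 5 for Dumpling House — Cedar by 6–5.
Cedar–Isola: Isola 11–0.
Cedar–Ember: Ember 11–0.
Cedar vs Maru: 1 to 10, Maru.
Cedar beats Dumpling House; loses to Isola, Ember, Maru — 1 pairwise win.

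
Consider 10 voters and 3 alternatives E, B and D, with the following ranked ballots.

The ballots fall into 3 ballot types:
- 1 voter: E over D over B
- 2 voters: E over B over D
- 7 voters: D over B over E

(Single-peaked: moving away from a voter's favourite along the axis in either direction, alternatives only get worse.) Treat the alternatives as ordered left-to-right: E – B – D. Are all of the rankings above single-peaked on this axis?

Axis positions: E=1, B=2, D=3.
Ballot type 1: ranking walks positions 1-3-2; D is ranked above B even though B lies between D and the peak E on the axis — preferences dip and rise again. Not single-peaked.
Ballot type 2 (peak E at position 1): ranking walks positions 1-2-3, expanding outward from the peak — single-peaked.
Ballot type 3 (peak D at position 3): ranking walks positions 3-2-1, expanding outward from the peak — single-peaked.
Ballot type 1 violates single-peakedness, so the profile is not single-peaked on this axis.

no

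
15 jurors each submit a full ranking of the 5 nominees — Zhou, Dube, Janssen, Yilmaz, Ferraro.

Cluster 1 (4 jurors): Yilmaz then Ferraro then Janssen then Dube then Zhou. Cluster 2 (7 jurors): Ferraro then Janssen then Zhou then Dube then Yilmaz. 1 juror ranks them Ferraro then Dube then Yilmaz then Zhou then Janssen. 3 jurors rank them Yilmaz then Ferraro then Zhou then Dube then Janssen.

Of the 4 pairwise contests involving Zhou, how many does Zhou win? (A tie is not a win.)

Zhou against each rival (15 jurors):
Zhou vs Dube: Zhou wins 10–5.
Zhou–Janssen: Janssen 11–4.
Zhou vs Yilmaz: Zhou is ranked higher on 7 ballots, Yilmaz on 8. Yilmaz wins 8–7.
Zhou–Ferraro: Ferraro 15–0.
Zhou beats Dube; loses to Janssen, Yilmaz, Ferraro — 1 pairwise win.

1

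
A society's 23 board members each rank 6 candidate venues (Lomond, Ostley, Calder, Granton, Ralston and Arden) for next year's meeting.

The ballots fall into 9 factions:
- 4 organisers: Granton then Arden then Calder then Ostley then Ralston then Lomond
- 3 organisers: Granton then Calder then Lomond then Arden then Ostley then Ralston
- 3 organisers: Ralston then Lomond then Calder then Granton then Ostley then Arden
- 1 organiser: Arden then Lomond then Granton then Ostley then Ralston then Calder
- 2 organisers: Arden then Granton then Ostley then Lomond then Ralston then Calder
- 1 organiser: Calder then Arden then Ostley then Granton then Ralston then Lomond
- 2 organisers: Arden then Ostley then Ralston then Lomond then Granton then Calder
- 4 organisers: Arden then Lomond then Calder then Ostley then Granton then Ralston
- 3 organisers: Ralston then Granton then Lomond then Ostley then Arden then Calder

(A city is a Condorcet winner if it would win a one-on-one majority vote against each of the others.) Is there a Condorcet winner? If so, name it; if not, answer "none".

Head-to-head results (23 organisers):
Lomond–Ostley: Lomond 14–9.
Lomond–Calder: Lomond 15–8.
Lomond vs Granton: Granton wins 13–10.
Lomond–Ralston: Ralston 13–10.
Lomond–Arden: Arden 14–9.
Ostley–Calder: Calder 15–8.
Ostley–Granton: Granton 16–7.
Ostley vs Ralston: Ostley wins 17–6.
Ostley vs Arden: Arden, 17–6.
Calder vs Granton: Granton, 15–8.
Calder–Ralston: Calder 12–11.
Calder vs Arden: Arden, 16–7.
Granton vs Ralston: Granton wins 15–8.
Granton–Arden: Granton 13–10.
Ralston vs Arden: Arden wins 17–6.
Granton wins every pairwise contest, so Granton is the Condorcet winner.

Granton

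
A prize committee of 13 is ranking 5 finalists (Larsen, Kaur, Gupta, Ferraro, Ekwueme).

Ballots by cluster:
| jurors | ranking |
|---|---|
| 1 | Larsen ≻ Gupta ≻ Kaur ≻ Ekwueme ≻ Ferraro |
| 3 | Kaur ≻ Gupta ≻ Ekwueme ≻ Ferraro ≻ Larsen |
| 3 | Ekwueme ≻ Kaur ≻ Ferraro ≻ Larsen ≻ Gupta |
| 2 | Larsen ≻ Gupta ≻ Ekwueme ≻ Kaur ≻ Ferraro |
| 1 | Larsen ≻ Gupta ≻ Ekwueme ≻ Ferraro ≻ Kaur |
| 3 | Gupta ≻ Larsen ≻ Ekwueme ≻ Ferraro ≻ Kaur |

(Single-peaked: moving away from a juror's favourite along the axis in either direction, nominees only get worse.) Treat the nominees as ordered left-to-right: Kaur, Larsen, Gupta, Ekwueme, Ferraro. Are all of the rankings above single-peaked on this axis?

no

Axis positions: Kaur=1, Larsen=2, Gupta=3, Ekwueme=4, Ferraro=5.
Cluster 1 (peak Larsen at position 2): ranking walks positions 2-3-1-4-5, expanding outward from the peak — single-peaked.
Cluster 2: ranking walks positions 1-3-4-5-2; Gupta is ranked above Larsen even though Larsen lies between Gupta and the peak Kaur on the axis — preferences dip and rise again. Not single-peaked.
Cluster 3: ranking walks positions 4-1-5-2-3; Kaur is ranked above Gupta even though Gupta lies between Kaur and the peak Ekwueme on the axis — preferences dip and rise again. Not single-peaked.
Cluster 4 (peak Larsen at position 2): ranking walks positions 2-3-4-1-5, expanding outward from the peak — single-peaked.
Cluster 5 (peak Larsen at position 2): ranking walks positions 2-3-4-5-1, expanding outward from the peak — single-peaked.
Cluster 6 (peak Gupta at position 3): ranking walks positions 3-2-4-5-1, expanding outward from the peak — single-peaked.
Cluster 2 violates single-peakedness, so the profile is not single-peaked on this axis.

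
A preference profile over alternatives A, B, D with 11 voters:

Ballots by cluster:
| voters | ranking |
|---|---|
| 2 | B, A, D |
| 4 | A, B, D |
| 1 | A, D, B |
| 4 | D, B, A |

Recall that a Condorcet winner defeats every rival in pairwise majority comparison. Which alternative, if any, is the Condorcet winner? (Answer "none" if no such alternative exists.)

Check each pair by majority over 11 ballots:
A vs B: A preferred on 4+1 = 5 ballots; B wins 6–5.
A vs D: 7 to 4, A.
B vs D: 2+4 = 6 for B, 5 for D — B by 6–5.
B beats each of A, D — B is the Condorcet winner.

B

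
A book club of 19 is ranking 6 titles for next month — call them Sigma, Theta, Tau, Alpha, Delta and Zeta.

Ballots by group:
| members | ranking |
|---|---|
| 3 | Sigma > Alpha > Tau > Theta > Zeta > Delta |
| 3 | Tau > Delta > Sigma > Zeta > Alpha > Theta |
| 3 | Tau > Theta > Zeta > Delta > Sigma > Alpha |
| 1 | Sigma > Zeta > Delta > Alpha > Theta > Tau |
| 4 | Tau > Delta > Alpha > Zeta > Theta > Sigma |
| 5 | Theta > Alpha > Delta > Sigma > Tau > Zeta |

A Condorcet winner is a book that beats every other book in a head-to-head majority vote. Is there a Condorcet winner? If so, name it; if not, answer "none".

Pairwise majorities:
Sigma vs Theta: Theta wins 12–7.
Sigma vs Tau: 3+1+5 = 9 for Sigma, 10 for Tau — Tau by 10–9.
Sigma–Alpha: Sigma 10–9.
Sigma vs Delta: Delta, 15–4.
Sigma vs Zeta: 12 to 7, Sigma.
Theta vs Tau: Theta is ranked higher on 1+5 = 6 ballots, Tau on 13. Tau wins 13–6.
Theta–Alpha: Alpha 11–8.
Theta vs Delta: 11 to 8, Theta.
Theta vs Zeta: Theta is ranked higher on 3+3+5 = 11 ballots, Zeta on 8. Theta wins 11–8.
Tau vs Alpha: Tau wins 10–9.
Tau vs Delta: Tau, 13–6.
Tau vs Zeta: Tau, 18–1.
Alpha vs Delta: Delta, 11–8.
Alpha vs Zeta: Alpha is ranked higher on 3+4+5 = 12 ballots, Zeta on 7. Alpha wins 12–7.
Delta vs Zeta: Delta wins 12–7.
Tau beats each of Sigma, Theta, Alpha, Delta, Zeta — Tau is the Condorcet winner.

Tau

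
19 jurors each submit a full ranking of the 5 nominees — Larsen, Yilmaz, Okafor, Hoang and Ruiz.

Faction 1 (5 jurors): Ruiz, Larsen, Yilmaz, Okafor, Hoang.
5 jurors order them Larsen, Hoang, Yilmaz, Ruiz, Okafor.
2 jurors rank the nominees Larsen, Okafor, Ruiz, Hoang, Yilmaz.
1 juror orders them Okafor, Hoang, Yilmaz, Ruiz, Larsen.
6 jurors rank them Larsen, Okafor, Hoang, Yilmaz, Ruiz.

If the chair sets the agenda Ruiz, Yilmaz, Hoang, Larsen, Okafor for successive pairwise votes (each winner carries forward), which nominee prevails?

Round 1: Ruiz vs Yilmaz — 7–12, Yilmaz advances.
Round 2: Yilmaz vs Hoang — 5–14, Hoang advances.
Round 3: Hoang vs Larsen — 1–18, Larsen advances.
Round 4: Larsen vs Okafor — 18–1, Larsen advances.
The agenda winner is Larsen.

Larsen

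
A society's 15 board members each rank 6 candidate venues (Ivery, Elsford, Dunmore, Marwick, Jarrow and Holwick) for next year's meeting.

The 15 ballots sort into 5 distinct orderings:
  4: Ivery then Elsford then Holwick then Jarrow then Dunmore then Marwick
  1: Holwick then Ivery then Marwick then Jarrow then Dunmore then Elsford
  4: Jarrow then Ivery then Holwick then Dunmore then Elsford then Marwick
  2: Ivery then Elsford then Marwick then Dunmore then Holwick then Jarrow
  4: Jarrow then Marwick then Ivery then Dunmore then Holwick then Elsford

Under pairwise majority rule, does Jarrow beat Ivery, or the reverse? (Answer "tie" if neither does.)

Ballots ranking Jarrow above Ivery: 4 + 4 = 8.
Ballots ranking Ivery above Jarrow: 15 − 8 = 7.
Jarrow wins the head-to-head 8–7.

Jarrow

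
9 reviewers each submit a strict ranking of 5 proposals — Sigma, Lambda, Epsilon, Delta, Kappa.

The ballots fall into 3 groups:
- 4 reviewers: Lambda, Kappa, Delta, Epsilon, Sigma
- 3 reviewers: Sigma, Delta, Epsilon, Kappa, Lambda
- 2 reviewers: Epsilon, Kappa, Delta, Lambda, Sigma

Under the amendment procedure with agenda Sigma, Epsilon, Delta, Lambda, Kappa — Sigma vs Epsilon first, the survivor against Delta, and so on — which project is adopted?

Kappa

Round 1: Sigma vs Epsilon — 3–6, Epsilon advances.
Round 2: Epsilon vs Delta — 2–7, Delta advances.
Round 3: Delta vs Lambda — 5–4, Delta advances.
Round 4: Delta vs Kappa — 3–6, Kappa advances.
Kappa survives the agenda.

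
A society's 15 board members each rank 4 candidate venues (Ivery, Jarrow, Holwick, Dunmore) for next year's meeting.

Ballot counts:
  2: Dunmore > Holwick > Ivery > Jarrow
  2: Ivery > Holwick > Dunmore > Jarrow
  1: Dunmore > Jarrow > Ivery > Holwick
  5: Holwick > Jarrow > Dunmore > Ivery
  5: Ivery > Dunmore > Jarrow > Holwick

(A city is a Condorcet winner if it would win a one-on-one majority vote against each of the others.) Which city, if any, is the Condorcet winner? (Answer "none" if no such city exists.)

Pairwise majorities:
Ivery vs Jarrow: Ivery, 9–6.
Ivery vs Holwick: Ivery, 8–7.
Ivery vs Dunmore: Dunmore, 8–7.
Jarrow–Holwick: Holwick 9–6.
Jarrow vs Dunmore: Dunmore wins 10–5.
Holwick vs Dunmore: Dunmore, 8–7.
Only Dunmore has no losses; Dunmore is the Condorcet winner.

Dunmore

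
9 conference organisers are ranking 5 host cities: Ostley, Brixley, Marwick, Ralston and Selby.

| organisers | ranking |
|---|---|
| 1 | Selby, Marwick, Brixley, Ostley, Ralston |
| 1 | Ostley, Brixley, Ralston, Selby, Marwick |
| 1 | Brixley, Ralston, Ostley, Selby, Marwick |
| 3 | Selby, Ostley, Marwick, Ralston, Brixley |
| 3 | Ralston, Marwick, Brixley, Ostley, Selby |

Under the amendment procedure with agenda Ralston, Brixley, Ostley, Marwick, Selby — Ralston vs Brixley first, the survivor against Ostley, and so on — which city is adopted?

Ostley

Round 1: Ralston vs Brixley — 6–3, Ralston advances.
Round 2: Ralston vs Ostley — 4–5, Ostley advances.
Round 3: Ostley vs Marwick — 5–4, Ostley advances.
Round 4: Ostley vs Selby — 5–4, Ostley advances.
Ostley survives the agenda.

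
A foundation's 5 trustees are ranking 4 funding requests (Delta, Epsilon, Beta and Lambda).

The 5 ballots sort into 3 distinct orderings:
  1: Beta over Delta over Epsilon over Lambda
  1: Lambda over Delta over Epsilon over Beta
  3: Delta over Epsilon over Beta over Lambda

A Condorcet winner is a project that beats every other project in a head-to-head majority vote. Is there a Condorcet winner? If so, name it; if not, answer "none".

Pairwise majorities:
Delta vs Epsilon: Delta, 5–0.
Delta vs Beta: Delta, 4–1.
Delta–Lambda: Delta 4–1.
Epsilon–Beta: Epsilon 4–1.
Epsilon vs Lambda: Epsilon wins 4–1.
Beta–Lambda: Beta 4–1.
Delta wins every pairwise contest, so Delta is the Condorcet winner.

Delta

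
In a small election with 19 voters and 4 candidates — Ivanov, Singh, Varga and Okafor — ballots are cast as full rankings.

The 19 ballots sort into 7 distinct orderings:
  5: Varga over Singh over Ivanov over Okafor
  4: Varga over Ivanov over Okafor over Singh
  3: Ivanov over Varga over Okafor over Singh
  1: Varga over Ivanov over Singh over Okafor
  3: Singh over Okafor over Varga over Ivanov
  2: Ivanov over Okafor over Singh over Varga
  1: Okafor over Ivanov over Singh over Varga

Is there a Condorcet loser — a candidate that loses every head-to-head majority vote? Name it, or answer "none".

Singh

Head-to-head results (19 voters):
Ivanov vs Singh: Ivanov wins 11–8.
Ivanov vs Varga: Varga wins 13–6.
Ivanov vs Okafor: Ivanov wins 15–4.
Singh vs Varga: 3+2+1 = 6 for Singh, 13 for Varga — Varga by 13–6.
Singh vs Okafor: Singh preferred on 5+1+3 = 9 ballots; Okafor wins 10–9.
Varga vs Okafor: Varga is ranked higher on 5+4+3+1 = 13 ballots, Okafor on 6. Varga wins 13–6.
Singh loses to every other candidate — it is the Condorcet loser.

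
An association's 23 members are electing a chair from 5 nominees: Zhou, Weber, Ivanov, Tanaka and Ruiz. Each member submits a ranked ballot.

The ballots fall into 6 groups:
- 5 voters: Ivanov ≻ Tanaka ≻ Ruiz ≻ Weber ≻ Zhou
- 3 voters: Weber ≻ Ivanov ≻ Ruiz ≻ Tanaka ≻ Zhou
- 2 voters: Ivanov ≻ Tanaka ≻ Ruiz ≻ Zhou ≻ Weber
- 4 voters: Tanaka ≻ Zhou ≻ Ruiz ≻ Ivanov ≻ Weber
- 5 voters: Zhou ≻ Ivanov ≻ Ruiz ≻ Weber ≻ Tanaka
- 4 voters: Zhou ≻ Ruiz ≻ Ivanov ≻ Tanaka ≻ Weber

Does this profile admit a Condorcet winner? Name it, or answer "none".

none

Head-to-head results (23 voters):
Zhou vs Weber: Zhou is ranked higher on 2+4+5+4 = 15 ballots, Weber on 8. Zhou wins 15–8.
Zhou vs Ivanov: 4+5+4 = 13 for Zhou, 10 for Ivanov — Zhou by 13–10.
Zhou vs Tanaka: Zhou preferred on 5+4 = 9 ballots; Tanaka wins 14–9.
Zhou vs Ruiz: Zhou is ranked higher on 4+5+4 = 13 ballots, Ruiz on 10. Zhou wins 13–10.
Weber vs Ivanov: 3 for Weber, 20 for Ivanov — Ivanov by 20–3.
Weber vs Tanaka: Weber is ranked higher on 3+5 = 8 ballots, Tanaka on 15. Tanaka wins 15–8.
Weber vs Ruiz: 3 for Weber, 20 for Ruiz — Ruiz by 20–3.
Ivanov vs Tanaka: Ivanov is ranked higher on 5+3+2+5+4 = 19 ballots, Tanaka on 4. Ivanov wins 19–4.
Ivanov vs Ruiz: Ivanov is ranked higher on 5+3+2+5 = 15 ballots, Ruiz on 8. Ivanov wins 15–8.
Tanaka vs Ruiz: 5+2+4 = 11 for Tanaka, 12 for Ruiz — Ruiz by 12–11.
No candidate is unbeaten: Zhou loses to Tanaka; Weber loses to Zhou; Ivanov loses to Zhou; Tanaka loses to Ivanov; Ruiz loses to Zhou. In particular Zhou → Ivanov → Tanaka → Zhou is a majority cycle — no Condorcet winner exists.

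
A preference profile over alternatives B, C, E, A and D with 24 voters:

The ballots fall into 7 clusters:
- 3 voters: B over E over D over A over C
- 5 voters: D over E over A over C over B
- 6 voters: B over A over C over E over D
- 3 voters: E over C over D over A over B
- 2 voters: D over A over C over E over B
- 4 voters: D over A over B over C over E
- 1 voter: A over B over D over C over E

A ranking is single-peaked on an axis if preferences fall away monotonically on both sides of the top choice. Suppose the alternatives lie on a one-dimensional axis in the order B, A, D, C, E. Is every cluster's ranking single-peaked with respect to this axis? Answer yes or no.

no

Axis positions: B=1, A=2, D=3, C=4, E=5.
Cluster 1: ranking walks positions 1-5-3-2-4; E is ranked above A even though A lies between E and the peak B on the axis — preferences dip and rise again. Not single-peaked.
Cluster 2: ranking walks positions 3-5-2-4-1; E is ranked above C even though C lies between E and the peak D on the axis — preferences dip and rise again. Not single-peaked.
Cluster 3: ranking walks positions 1-2-4-5-3; C is ranked above D even though D lies between C and the peak B on the axis — preferences dip and rise again. Not single-peaked.
Cluster 4 (peak E at position 5): ranking walks positions 5-4-3-2-1, expanding outward from the peak — single-peaked.
Cluster 5 (peak D at position 3): ranking walks positions 3-2-4-5-1, expanding outward from the peak — single-peaked.
Cluster 6 (peak D at position 3): ranking walks positions 3-2-1-4-5, expanding outward from the peak — single-peaked.
Cluster 7 (peak A at position 2): ranking walks positions 2-1-3-4-5, expanding outward from the peak — single-peaked.
Cluster 1 violates single-peakedness, so the profile is not single-peaked on this axis.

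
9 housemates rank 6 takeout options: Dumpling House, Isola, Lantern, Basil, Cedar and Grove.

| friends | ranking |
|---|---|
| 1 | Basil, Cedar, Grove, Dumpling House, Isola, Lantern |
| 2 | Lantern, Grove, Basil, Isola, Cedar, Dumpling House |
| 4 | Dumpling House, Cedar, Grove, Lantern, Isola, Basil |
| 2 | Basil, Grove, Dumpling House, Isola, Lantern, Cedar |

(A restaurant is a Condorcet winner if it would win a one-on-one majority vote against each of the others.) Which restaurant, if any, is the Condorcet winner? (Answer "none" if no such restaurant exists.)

none

Pairwise majorities:
Dumpling House vs Isola: Dumpling House is ranked higher on 1+4+2 = 7 ballots, Isola on 2. Dumpling House wins 7–2.
Dumpling House vs Lantern: Dumpling House is ranked higher on 1+4+2 = 7 ballots, Lantern on 2. Dumpling House wins 7–2.
Dumpling House vs Basil: 4 to 5, Basil.
Dumpling House vs Cedar: 6 to 3, Dumpling House.
Dumpling House vs Grove: Dumpling House is ranked higher on 4 ballots, Grove on 5. Grove wins 5–4.
Isola vs Lantern: Isola is ranked higher on 1+2 = 3 ballots, Lantern on 6. Lantern wins 6–3.
Isola vs Basil: 4 for Isola, 5 for Basil — Basil by 5–4.
Isola vs Cedar: 4 to 5, Cedar.
Isola vs Grove: Isola preferred on 0 ballots; Grove wins 9–0.
Lantern vs Basil: 6 to 3, Lantern.
Lantern vs Cedar: 2+2 = 4 for Lantern, 5 for Cedar — Cedar by 5–4.
Lantern vs Grove: 2 to 7, Grove.
Basil vs Cedar: 1+2+2 = 5 for Basil, 4 for Cedar — Basil by 5–4.
Basil vs Grove: 1+2 = 3 for Basil, 6 for Grove — Grove by 6–3.
Cedar vs Grove: 1+4 = 5 for Cedar, 4 for Grove — Cedar by 5–4.
Each restaurant drops at least one matchup (Dumpling House loses to Basil; Isola loses to Dumpling House; Lantern loses to Dumpling House; Basil loses to Lantern; Cedar loses to Dumpling House; Grove loses to Cedar); the cycle Dumpling House > Lantern > Basil > Dumpling House rules out a Condorcet winner.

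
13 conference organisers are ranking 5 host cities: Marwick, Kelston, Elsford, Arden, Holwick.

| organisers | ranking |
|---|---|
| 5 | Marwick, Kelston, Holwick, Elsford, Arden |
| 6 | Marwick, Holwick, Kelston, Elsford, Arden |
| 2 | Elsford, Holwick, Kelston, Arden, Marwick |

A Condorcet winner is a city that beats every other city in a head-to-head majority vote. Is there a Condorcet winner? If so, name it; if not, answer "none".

Check each pair by majority over 13 ballots:
Marwick vs Kelston: Marwick is ranked higher on 5+6 = 11 ballots, Kelston on 2. Marwick wins 11–2.
Marwick vs Elsford: Marwick is ranked higher on 5+6 = 11 ballots, Elsford on 2. Marwick wins 11–2.
Marwick vs Arden: 11 to 2, Marwick.
Marwick vs Holwick: 11 to 2, Marwick.
Kelston vs Elsford: 5+6 = 11 for Kelston, 2 for Elsford — Kelston by 11–2.
Kelston vs Arden: Kelston is ranked higher on 5+6+2 = 13 ballots, Arden on 0. Kelston wins 13–0.
Kelston vs Holwick: Kelston preferred on 5 ballots; Holwick wins 8–5.
Elsford vs Arden: Elsford preferred on 5+6+2 = 13 ballots; Elsford wins 13–0.
Elsford vs Holwick: 2 for Elsford, 11 for Holwick — Holwick by 11–2.
Arden vs Holwick: 0 to 13, Holwick.
Marwick defeats every rival head-to-head and is the Condorcet winner.

Marwick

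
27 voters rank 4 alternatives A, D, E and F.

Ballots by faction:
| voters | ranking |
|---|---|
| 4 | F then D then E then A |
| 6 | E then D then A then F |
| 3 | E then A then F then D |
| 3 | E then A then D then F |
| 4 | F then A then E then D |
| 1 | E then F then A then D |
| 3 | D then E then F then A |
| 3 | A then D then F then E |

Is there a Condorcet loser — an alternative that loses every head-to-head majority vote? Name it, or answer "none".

F

Head-to-head results (27 voters):
A–D: A 14–13.
A vs E: E, 20–7.
A vs F: A preferred on 6+3+3+3 = 15 ballots; A wins 15–12.
D–E: E 17–10.
D vs F: D, 15–12.
E vs F: E preferred on 6+3+3+1+3 = 16 ballots; E wins 16–11.
F loses to every other alternative — it is the Condorcet loser.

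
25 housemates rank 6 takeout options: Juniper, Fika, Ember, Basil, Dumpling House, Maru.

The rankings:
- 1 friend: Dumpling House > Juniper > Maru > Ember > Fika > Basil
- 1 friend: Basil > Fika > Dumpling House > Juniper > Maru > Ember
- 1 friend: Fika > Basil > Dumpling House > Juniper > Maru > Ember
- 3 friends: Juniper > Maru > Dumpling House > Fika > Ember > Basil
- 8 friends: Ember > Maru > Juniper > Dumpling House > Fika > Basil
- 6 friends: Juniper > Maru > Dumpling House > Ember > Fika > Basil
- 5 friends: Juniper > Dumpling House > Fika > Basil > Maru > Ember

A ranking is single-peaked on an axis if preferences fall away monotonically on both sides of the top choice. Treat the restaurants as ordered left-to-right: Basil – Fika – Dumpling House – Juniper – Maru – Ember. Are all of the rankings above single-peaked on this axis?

Axis positions: Basil=1, Fika=2, Dumpling House=3, Juniper=4, Maru=5, Ember=6.
Group 1 (peak Dumpling House at position 3): ranking walks positions 3-4-5-6-2-1, expanding outward from the peak — single-peaked.
Group 2 (peak Basil at position 1): ranking walks positions 1-2-3-4-5-6, expanding outward from the peak — single-peaked.
Group 3 (peak Fika at position 2): ranking walks positions 2-1-3-4-5-6, expanding outward from the peak — single-peaked.
Group 4 (peak Juniper at position 4): ranking walks positions 4-5-3-2-6-1, expanding outward from the peak — single-peaked.
Group 5 (peak Ember at position 6): ranking walks positions 6-5-4-3-2-1, expanding outward from the peak — single-peaked.
Group 6 (peak Juniper at position 4): ranking walks positions 4-5-3-6-2-1, expanding outward from the peak — single-peaked.
Group 7 (peak Juniper at position 4): ranking walks positions 4-3-2-1-5-6, expanding outward from the peak — single-peaked.
Every ranking is single-peaked on this axis.

yes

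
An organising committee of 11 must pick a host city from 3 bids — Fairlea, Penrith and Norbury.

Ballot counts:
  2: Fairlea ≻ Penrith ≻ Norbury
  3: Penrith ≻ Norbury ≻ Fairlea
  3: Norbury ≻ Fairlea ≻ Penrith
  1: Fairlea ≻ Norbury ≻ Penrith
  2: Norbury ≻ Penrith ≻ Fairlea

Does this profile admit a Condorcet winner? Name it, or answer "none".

Pairwise majorities:
Fairlea–Penrith: Fairlea 6–5.
Fairlea vs Norbury: Norbury wins 8–3.
Penrith vs Norbury: Norbury wins 6–5.
Norbury defeats every rival head-to-head and is the Condorcet winner.

Norbury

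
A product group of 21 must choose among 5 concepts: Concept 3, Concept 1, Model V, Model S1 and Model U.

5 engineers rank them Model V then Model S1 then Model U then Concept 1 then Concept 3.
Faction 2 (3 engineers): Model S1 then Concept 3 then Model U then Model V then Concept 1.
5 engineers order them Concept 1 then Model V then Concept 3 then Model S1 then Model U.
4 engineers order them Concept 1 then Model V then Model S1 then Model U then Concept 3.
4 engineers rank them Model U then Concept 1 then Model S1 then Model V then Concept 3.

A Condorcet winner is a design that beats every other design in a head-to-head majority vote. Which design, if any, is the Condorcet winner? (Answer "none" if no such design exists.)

none

Head-to-head results (21 engineers):
Concept 3 vs Concept 1: Concept 1 wins 18–3.
Concept 3 vs Model V: Model V, 18–3.
Concept 3 vs Model S1: 5 for Concept 3, 16 for Model S1 — Model S1 by 16–5.
Concept 3 vs Model U: 3+5 = 8 for Concept 3, 13 for Model U — Model U by 13–8.
Concept 1 vs Model V: Concept 1, 13–8.
Concept 1 vs Model S1: Concept 1, 13–8.
Concept 1 vs Model U: Concept 1 is ranked higher on 5+4 = 9 ballots, Model U on 12. Model U wins 12–9.
Model V vs Model S1: 5+5+4 = 14 for Model V, 7 for Model S1 — Model V by 14–7.
Model V vs Model U: Model V is ranked higher on 5+5+4 = 14 ballots, Model U on 7. Model V wins 14–7.
Model S1–Model U: Model S1 17–4.
Every design loses at least once (Concept 3 loses to Concept 1; Concept 1 loses to Model U; Model V loses to Concept 1; Model S1 loses to Concept 1; Model U loses to Model V). The majority relation contains the cycle Concept 1 → Model V → Model U → Concept 1, so there is no Condorcet winner.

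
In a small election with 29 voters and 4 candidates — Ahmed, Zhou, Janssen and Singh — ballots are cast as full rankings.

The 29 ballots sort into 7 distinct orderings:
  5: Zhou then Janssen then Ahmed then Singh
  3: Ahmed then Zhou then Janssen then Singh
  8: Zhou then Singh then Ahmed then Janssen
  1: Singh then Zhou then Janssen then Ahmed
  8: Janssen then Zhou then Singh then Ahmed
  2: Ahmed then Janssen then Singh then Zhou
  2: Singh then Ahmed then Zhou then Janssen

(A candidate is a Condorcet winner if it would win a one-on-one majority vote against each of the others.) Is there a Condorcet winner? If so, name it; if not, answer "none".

Zhou

Head-to-head results (29 voters):
Ahmed vs Zhou: 3+2+2 = 7 for Ahmed, 22 for Zhou — Zhou by 22–7.
Ahmed vs Janssen: Ahmed preferred on 3+8+2+2 = 15 ballots; Ahmed wins 15–14.
Ahmed vs Singh: 10 to 19, Singh.
Zhou vs Janssen: Zhou preferred on 5+3+8+1+2 = 19 ballots; Zhou wins 19–10.
Zhou vs Singh: 24 to 5, Zhou.
Janssen vs Singh: 18 to 11, Janssen.
Zhou defeats every rival head-to-head and is the Condorcet winner.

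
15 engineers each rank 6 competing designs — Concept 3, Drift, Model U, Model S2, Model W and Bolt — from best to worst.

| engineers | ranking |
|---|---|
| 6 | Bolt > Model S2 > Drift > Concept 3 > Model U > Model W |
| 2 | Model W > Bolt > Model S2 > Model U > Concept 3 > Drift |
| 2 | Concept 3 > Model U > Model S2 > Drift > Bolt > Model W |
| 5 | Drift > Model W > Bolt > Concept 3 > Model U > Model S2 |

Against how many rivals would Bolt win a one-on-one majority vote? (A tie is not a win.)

Bolt against each rival (15 engineers):
Bolt vs Concept 3: Bolt preferred on 6+2+5 = 13 ballots; Bolt wins 13–2.
Bolt vs Drift: Bolt, 8–7.
Bolt vs Model U: Bolt is ranked higher on 6+2+5 = 13 ballots, Model U on 2. Bolt wins 13–2.
Bolt–Model S2: Bolt 13–2.
Bolt vs Model W: Bolt is ranked higher on 6+2 = 8 ballots, Model W on 7. Bolt wins 8–7.
Bolt beats Concept 3, Drift, Model U, Model S2, Model W — 5 pairwise wins.

5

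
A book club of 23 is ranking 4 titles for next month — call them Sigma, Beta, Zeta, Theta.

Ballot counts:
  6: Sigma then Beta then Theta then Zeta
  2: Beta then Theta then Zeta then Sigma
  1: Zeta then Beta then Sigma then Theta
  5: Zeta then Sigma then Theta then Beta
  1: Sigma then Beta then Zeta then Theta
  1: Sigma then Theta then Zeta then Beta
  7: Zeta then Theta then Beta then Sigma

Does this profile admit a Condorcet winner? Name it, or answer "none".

Zeta

Check each pair by majority over 23 ballots:
Sigma–Beta: Sigma 13–10.
Sigma vs Zeta: Zeta, 15–8.
Sigma vs Theta: 14 to 9, Sigma.
Beta vs Zeta: Zeta, 14–9.
Beta vs Theta: Theta wins 13–10.
Zeta vs Theta: 14 to 9, Zeta.
Zeta defeats every rival head-to-head and is the Condorcet winner.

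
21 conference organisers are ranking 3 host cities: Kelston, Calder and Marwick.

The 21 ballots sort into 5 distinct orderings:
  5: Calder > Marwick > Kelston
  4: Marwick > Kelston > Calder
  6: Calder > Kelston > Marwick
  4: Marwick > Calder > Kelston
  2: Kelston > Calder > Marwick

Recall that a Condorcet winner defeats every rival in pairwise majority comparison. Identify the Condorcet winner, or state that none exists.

Check each pair by majority over 21 ballots:
Kelston vs Calder: Kelston preferred on 4+2 = 6 ballots; Calder wins 15–6.
Kelston vs Marwick: Marwick wins 13–8.
Calder vs Marwick: Calder, 13–8.
Calder wins every pairwise contest, so Calder is the Condorcet winner.

Calder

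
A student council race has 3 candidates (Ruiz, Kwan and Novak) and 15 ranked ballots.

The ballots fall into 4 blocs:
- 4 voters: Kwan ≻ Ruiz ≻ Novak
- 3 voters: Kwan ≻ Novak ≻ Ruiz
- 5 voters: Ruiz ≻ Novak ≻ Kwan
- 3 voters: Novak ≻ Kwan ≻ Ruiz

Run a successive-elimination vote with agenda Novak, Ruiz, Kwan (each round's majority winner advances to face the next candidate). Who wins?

Round 1: Novak vs Ruiz — 6–9, Ruiz advances.
Round 2: Ruiz vs Kwan — 5–10, Kwan advances.
The agenda winner is Kwan.

Kwan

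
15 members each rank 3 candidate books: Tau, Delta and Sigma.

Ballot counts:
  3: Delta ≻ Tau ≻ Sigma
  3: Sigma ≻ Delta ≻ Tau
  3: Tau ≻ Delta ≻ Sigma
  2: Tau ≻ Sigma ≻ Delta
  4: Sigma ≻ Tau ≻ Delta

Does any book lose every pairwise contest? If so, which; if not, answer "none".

Pairwise majorities:
Tau vs Delta: Tau wins 9–6.
Tau vs Sigma: Tau wins 8–7.
Delta vs Sigma: Sigma, 9–6.
Delta loses to every other book — it is the Condorcet loser.

Delta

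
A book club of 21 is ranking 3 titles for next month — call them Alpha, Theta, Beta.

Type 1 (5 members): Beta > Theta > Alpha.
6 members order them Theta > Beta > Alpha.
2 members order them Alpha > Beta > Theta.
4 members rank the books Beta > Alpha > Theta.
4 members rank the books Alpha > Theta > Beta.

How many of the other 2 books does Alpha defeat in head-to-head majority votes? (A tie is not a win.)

Alpha against each rival (21 members):
Alpha vs Theta: 2+4+4 = 10 for Alpha, 11 for Theta — Theta by 11–10.
Alpha vs Beta: 2+4 = 6 for Alpha, 15 for Beta — Beta by 15–6.
Alpha beats no one; loses to Theta, Beta — 0 pairwise wins.

0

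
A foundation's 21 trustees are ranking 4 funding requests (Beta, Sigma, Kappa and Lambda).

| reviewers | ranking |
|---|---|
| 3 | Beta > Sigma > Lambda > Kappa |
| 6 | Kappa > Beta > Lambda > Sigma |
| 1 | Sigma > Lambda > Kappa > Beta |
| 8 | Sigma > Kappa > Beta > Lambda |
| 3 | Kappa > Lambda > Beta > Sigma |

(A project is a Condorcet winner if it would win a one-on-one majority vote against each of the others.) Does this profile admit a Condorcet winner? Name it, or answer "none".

none

Head-to-head results (21 reviewers):
Beta vs Sigma: 12 to 9, Beta.
Beta vs Kappa: Beta preferred on 3 ballots; Kappa wins 18–3.
Beta vs Lambda: 3+6+8 = 17 for Beta, 4 for Lambda — Beta by 17–4.
Sigma vs Kappa: 3+1+8 = 12 for Sigma, 9 for Kappa — Sigma by 12–9.
Sigma vs Lambda: Sigma is ranked higher on 3+1+8 = 12 ballots, Lambda on 9. Sigma wins 12–9.
Kappa vs Lambda: 6+8+3 = 17 for Kappa, 4 for Lambda — Kappa by 17–4.
No project is unbeaten: Beta loses to Kappa; Sigma loses to Beta; Kappa loses to Sigma; Lambda loses to Beta. In particular Beta > Sigma > Kappa > Beta is a majority cycle — no Condorcet winner exists.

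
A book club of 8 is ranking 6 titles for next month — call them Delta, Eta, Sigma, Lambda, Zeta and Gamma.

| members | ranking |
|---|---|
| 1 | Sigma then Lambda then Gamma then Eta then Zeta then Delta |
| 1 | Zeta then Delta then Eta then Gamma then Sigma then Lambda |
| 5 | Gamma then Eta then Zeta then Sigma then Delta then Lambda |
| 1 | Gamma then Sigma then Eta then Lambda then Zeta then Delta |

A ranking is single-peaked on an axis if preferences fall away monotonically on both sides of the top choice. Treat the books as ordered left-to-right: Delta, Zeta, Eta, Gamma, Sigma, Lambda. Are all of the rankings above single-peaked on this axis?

Axis positions: Delta=1, Zeta=2, Eta=3, Gamma=4, Sigma=5, Lambda=6.
Group 1 (peak Sigma at position 5): ranking walks positions 5-6-4-3-2-1, expanding outward from the peak — single-peaked.
Group 2 (peak Zeta at position 2): ranking walks positions 2-1-3-4-5-6, expanding outward from the peak — single-peaked.
Group 3 (peak Gamma at position 4): ranking walks positions 4-3-2-5-1-6, expanding outward from the peak — single-peaked.
Group 4 (peak Gamma at position 4): ranking walks positions 4-5-3-6-2-1, expanding outward from the peak — single-peaked.
Every ranking is single-peaked on this axis.

yes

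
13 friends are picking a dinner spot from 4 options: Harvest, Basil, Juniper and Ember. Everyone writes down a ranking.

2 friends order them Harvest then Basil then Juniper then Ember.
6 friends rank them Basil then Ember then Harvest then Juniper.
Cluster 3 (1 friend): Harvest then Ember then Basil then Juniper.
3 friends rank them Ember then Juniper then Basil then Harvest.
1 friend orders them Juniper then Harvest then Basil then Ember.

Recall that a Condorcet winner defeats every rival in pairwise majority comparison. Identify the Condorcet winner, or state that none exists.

Basil

Head-to-head results (13 friends):
Harvest–Basil: Basil 9–4.
Harvest vs Juniper: 2+6+1 = 9 for Harvest, 4 for Juniper — Harvest by 9–4.
Harvest vs Ember: Harvest preferred on 2+1+1 = 4 ballots; Ember wins 9–4.
Basil vs Juniper: Basil preferred on 2+6+1 = 9 ballots; Basil wins 9–4.
Basil–Ember: Basil 9–4.
Juniper vs Ember: Juniper preferred on 2+1 = 3 ballots; Ember wins 10–3.
Basil wins every pairwise contest, so Basil is the Condorcet winner.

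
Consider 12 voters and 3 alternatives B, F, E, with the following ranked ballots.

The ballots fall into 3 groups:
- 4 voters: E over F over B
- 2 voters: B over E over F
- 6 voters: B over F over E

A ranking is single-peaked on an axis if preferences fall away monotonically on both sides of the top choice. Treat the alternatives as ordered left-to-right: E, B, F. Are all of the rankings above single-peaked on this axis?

Axis positions: E=1, B=2, F=3.
Group 1: ranking walks positions 1-3-2; F is ranked above B even though B lies between F and the peak E on the axis — preferences dip and rise again. Not single-peaked.
Group 2 (peak B at position 2): ranking walks positions 2-1-3, expanding outward from the peak — single-peaked.
Group 3 (peak B at position 2): ranking walks positions 2-3-1, expanding outward from the peak — single-peaked.
Group 1 violates single-peakedness, so the profile is not single-peaked on this axis.

no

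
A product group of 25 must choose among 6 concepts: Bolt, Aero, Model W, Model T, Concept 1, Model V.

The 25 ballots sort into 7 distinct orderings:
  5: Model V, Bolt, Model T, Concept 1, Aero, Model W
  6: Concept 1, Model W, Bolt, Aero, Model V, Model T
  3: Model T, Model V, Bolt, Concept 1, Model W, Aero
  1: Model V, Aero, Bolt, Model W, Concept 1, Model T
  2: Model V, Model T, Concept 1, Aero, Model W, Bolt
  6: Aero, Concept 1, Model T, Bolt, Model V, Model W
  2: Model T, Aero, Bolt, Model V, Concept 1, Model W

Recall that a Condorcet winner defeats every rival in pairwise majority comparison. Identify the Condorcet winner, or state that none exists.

none

Head-to-head results (25 engineers):
Bolt–Aero: Bolt 14–11.
Bolt–Model W: Bolt 17–8.
Bolt vs Model T: Model T, 13–12.
Bolt vs Concept 1: Concept 1, 14–11.
Bolt vs Model V: Bolt, 14–11.
Aero–Model W: Aero 16–9.
Aero–Model T: Aero 13–12.
Aero–Concept 1: Concept 1 16–9.
Aero vs Model V: Aero wins 14–11.
Model W vs Model T: Model T, 18–7.
Model W vs Concept 1: Concept 1, 24–1.
Model W–Model V: Model V 19–6.
Model T vs Concept 1: Concept 1, 13–12.
Model T–Model V: Model V 14–11.
Concept 1 vs Model V: Model V wins 13–12.
Each design drops at least one matchup (Bolt loses to Model T; Aero loses to Bolt; Model W loses to Bolt; Model T loses to Aero; Concept 1 loses to Model V; Model V loses to Bolt); the cycle Bolt beats Aero beats Model T beats Bolt rules out a Condorcet winner.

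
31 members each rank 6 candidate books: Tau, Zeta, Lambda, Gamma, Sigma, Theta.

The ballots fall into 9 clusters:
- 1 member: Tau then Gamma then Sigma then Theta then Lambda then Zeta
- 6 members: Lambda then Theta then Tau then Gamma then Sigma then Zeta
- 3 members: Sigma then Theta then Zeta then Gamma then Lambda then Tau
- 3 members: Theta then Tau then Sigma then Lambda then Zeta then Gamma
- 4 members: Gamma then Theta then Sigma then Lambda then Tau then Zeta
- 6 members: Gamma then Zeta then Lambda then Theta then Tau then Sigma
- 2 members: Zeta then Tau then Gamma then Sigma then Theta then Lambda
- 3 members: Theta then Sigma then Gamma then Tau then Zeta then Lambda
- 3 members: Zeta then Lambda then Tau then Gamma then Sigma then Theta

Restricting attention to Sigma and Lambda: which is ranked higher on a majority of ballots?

Ballots ranking Sigma above Lambda: 1 + 3 + 3 + 4 + 2 + 3 = 16.
Ballots ranking Lambda above Sigma: 31 − 16 = 15.
Sigma wins the head-to-head 16–15.

Sigma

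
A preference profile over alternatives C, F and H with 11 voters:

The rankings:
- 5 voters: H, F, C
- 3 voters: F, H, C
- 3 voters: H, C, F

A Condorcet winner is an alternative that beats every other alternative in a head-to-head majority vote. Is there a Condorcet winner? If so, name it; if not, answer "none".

H

Check each pair by majority over 11 ballots:
C vs F: F, 8–3.
C vs H: H, 11–0.
F vs H: H, 8–3.
H defeats every rival head-to-head and is the Condorcet winner.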